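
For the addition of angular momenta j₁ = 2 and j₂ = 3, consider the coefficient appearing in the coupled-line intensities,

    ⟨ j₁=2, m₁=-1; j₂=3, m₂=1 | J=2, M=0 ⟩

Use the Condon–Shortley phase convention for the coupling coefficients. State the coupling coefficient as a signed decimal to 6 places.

j₁+j₂−J=3  J+j₁−j₂=1  J−j₁+j₂=3  j₁+j₂+J+1=8
(j₁±m₁, j₂±m₂, J±M) = (1,3,4,2,2,2)
P² = 36/7
sum k=2..3:
  [2] +1/4 = 1/4
  [3] −1/12 = -1/12
S = 1/6
C² = P²·S² = 1/7 ; C = +0.377964

+0.377964  (= +√(1/7))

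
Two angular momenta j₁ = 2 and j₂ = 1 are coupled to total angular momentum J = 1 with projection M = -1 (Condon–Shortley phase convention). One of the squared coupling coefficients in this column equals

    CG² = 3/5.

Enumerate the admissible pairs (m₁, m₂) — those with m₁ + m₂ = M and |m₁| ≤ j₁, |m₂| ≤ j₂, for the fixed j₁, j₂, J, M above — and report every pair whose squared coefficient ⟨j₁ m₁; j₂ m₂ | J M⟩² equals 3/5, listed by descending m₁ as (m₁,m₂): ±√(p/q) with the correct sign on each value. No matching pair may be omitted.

(-2,1): +√(3/5)

Admissible pairs with m₁+m₂ = M = -1: (-2,1), (-1,0), (0,-1)
  (m₁,m₂)=(0,-1): CG² = 1/10, CG = +√(1/10)
  (m₁,m₂)=(-1,0): CG² = 3/10, CG = −√(3/10)
  (m₁,m₂)=(-2,1): CG² = 3/5, CG = +√(3/5)   ← matches the target
Pairs with CG² = 3/5: (-2,1): +√(3/5)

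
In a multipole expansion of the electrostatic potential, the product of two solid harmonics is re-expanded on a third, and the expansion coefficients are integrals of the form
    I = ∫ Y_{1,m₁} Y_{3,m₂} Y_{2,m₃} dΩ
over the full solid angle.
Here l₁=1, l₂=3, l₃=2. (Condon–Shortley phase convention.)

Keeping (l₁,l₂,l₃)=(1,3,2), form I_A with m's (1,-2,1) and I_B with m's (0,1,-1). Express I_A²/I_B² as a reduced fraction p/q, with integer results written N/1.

5/4

Shared (l₁,l₂,l₃)=(1,3,2): N and (l;000)² cancel in I_A²/I_B².
A: Δ = 2!·0!·4!/7! = 1/105; Racah Σ t=0..0: t=0:+1/12 = 1/12; ⇒ 3j(1 3 2; 1 -2 1)² = 2/21, sgn -1
B: Δ = 2!·0!·4!/7! = 1/105; Racah Σ t=1..1: t=1:−1/6 = -1/6; ⇒ 3j(1 3 2; 0 1 -1)² = 8/105, sgn +1
I_A²/I_B² = (2/21)/(8/105) = 5/4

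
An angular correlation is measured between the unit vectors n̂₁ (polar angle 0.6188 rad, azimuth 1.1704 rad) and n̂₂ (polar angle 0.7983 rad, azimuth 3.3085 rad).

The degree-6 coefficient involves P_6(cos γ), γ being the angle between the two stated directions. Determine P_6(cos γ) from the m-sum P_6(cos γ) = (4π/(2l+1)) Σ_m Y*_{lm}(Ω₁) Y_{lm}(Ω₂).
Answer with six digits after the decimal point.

0.214519

Term-by-term m-sum for l=6 (normalisation 4π/13 = 0.966644):
  m=-6: (0.013599, 0.012397) × (0.035138, -0.054899) = (0.001158, -0.000311)  (running Σ = (0.001158, -0.000311))
  m=-5: (0.081323, -0.037413) × (-0.147763, 0.163048) = (-0.005916, 0.018788)  (running Σ = (-0.004758, 0.018477))
  m=-4: (-0.007832, -0.254299) × (0.321215, -0.253247) = (-0.066916, -0.079701)  (running Σ = (-0.071674, -0.061224))
  m=-3: (-0.415121, -0.160823) × (-0.345444, 0.189041) = (0.173803, -0.022920)  (running Σ = (0.102129, -0.084144))
  m=-2: (-0.273527, 0.282081) × (0.009783, -0.003393) = (-0.001719, 0.003688)  (running Σ = (0.100410, -0.080456))
  m=-1: (-0.028596, -0.067562) × (0.362094, -0.061004) = (-0.014476, -0.022719)  (running Σ = (0.085934, -0.103175))
  m=0: (-0.415245, -0.000000) × (-0.120538, 0.000000) = (0.050053, 0.000000)  (running Σ = (0.135987, -0.103175))
  m=1: (0.028596, -0.067562) × (-0.362094, -0.061004) = (-0.014476, 0.022719)  (running Σ = (0.121511, -0.080456))
  m=2: (-0.273527, -0.282081) × (0.009783, 0.003393) = (-0.001719, -0.003688)  (running Σ = (0.119792, -0.084144))
  m=3: (0.415121, -0.160823) × (0.345444, 0.189041) = (0.173803, 0.022920)  (running Σ = (0.293595, -0.061224))
  m=4: (-0.007832, 0.254299) × (0.321215, 0.253247) = (-0.066916, 0.079701)  (running Σ = (0.226679, 0.018477))
  m=5: (-0.081323, -0.037413) × (0.147763, 0.163048) = (-0.005916, -0.018788)  (running Σ = (0.220763, -0.000311))
  m=6: (0.013599, -0.012397) × (0.035138, 0.054899) = (0.001158, 0.000311)  (running Σ = (0.221921, 0.000000))
Accumulated sum (0.221921, 0.000000); after 4π/(2l+1) scaling, (0.214519, 0.000000) ⇒ P_6 = 0.214519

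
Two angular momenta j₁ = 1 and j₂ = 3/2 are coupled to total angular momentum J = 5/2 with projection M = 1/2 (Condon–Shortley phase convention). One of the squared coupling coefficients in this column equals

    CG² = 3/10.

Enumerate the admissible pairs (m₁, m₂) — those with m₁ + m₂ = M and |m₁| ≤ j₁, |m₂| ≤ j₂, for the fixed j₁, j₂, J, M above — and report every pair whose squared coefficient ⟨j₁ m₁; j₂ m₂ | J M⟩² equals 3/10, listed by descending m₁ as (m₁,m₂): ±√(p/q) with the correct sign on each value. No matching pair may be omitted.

(1,-1/2): +√(3/10)

Admissible pairs with m₁+m₂ = M = 1/2: (-1,3/2), (0,1/2), (1,-1/2)
  (m₁,m₂)=(1,-1/2): CG² = 3/10, CG = +√(3/10)   ← matches the target
  (m₁,m₂)=(0,1/2): CG² = 3/5, CG = +√(3/5)
  (m₁,m₂)=(-1,3/2): CG² = 1/10, CG = +√(1/10)
Pairs with CG² = 3/10: (1,-1/2): +√(3/10)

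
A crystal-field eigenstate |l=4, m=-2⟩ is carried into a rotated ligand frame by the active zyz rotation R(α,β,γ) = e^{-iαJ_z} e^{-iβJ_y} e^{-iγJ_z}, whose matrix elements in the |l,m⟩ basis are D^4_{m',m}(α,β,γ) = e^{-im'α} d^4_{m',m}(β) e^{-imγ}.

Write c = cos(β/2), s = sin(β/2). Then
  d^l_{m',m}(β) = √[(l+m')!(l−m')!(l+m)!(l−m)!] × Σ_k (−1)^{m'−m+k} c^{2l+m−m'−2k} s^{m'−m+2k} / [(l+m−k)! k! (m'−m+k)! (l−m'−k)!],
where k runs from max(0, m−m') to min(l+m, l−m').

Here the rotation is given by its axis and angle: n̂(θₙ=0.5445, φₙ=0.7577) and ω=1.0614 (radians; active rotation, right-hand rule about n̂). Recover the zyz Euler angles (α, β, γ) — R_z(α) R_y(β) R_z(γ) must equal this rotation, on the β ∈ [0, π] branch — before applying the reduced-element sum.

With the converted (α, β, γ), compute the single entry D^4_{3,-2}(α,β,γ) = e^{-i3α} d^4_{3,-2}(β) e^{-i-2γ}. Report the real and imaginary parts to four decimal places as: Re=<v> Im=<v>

Re=0.0109 Im=0.0054

Axis–angle → zyz. n̂ = (sinθₙcosφₙ, sinθₙsinφₙ, cosθₙ) = (+0.376278, +0.355990, +0.855386), ω = 1.0614.
R = I cosω + sinω [n̂]ₓ + (1−cosω) n̂n̂ᵀ gives
  R = [+0.560191, -0.678156, +0.475700; +0.815416, +0.552580, -0.172490; -0.145887, +0.484521, +0.862529]
β = atan2(√(R₁₃²+R₂₃²), R₃₃) = 0.530549; α = atan2(R₂₃, R₁₃) mod 2π = 5.935327; γ = atan2(R₃₂, −R₃₁) mod 2π = 1.278335
D^4_{3,-2}(5.9353,0.5305,1.2783) = e^{-i·3·5.9353}·d^4_{3,-2}(0.5305)·e^{-i·-2·1.2783}. Compute d first:
Half-angle: c=0.965021, s=0.262174. N=√(5040·1·2·720)=2693.993318
k: max(0,(-2)−(3))=0 … min(4+(-2),4−(3))=1
  k=0: (−1)^5·2693.9933/(240)·0.9650^3·0.2622^5 = -0.012495
  k=1: (−1)^6·2693.9933/(720)·0.9650^1·0.2622^7 = +0.000307
d^4_{3,-2}(0.5305) = -0.012495 +0.000307 = -0.012188
D = (+0.503135+0.864208i)·(-0.012188)·(-0.833755+0.552135i) = +0.010928+0.005396i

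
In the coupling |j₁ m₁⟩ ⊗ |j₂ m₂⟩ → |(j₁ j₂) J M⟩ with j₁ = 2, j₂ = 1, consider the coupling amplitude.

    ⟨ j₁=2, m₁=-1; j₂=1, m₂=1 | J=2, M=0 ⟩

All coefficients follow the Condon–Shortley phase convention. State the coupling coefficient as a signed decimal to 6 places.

j₁+j₂−J=1  J+j₁−j₂=3  J−j₁+j₂=1  j₁+j₂+J+1=6
(j₁±m₁, j₂±m₂, J±M) = (1,3,2,0,2,2)
P² = 2
sum k=1..1:
  [1] −1/2 = -1/2
S = -1/2
C² = P²·S² = 1/2 ; C = -0.707107

−√(1/2) ≈ -0.707107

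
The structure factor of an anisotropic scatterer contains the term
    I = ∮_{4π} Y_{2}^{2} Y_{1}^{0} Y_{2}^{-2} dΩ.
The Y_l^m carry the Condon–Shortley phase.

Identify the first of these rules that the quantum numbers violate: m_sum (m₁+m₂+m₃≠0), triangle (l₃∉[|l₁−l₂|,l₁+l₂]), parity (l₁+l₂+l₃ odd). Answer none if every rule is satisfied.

parity

azimuthal sum: 2 + 0 − 2 = 0  ✓
1 ≤ 2 ≤ 3 (triangle on l)  ✓
L = 2 + 1 + 2 = 5 (odd)  ✗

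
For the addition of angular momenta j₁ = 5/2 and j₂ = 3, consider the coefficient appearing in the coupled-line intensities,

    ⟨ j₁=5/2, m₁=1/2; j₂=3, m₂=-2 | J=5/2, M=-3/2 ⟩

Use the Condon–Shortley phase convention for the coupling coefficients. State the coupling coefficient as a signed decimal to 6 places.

−√(1/14) ≈ -0.267261

triangle: 3!×2!×3!/9! = 72/362880
(j±m)!: 3!×2!×1!×5!×1!×4! = 34560
prefactor² = (2J+1)×Δ×N² = 288/7
  k=0: +1/(0!×3!×2!×1!×0!×2!) = 1/24
  k=1: −1/(1!×2!×1!×0!×1!×3!) = -1/12
Σ = -1/24  ⇒  CG² = 288/7×(-1/24)² = 1/14
CG = −√(1/14) = -0.267261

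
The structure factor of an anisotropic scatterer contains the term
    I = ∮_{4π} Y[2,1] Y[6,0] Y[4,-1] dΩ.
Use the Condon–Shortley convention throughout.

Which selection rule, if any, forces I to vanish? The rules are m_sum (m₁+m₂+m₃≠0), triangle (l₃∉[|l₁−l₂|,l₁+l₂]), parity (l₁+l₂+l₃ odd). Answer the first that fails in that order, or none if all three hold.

none

azimuthal sum: 1 + 0 − 1 = 0  ✓
4 ≤ 4 ≤ 8 (triangle on l)  ✓
L = 2 + 6 + 4 = 12 (even)  ✓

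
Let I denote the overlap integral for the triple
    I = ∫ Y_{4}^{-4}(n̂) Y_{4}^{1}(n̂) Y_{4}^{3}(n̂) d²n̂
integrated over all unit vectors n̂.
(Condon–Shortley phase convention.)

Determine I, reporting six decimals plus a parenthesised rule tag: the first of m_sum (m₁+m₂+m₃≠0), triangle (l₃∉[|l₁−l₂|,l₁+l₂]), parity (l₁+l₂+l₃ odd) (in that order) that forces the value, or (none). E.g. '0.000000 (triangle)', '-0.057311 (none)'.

-0.168431 (none)

m-sum 0 ✓  L=12 even ✓  0≤4≤8 ✓
Π(2lᵢ+1) = 9×9×9 = 729
triangle coeff Δ(4,4,4) = 1/450450
Σ_t [0,4]: t=0:+1/13824 t=1:−1/216 t=2:+1/64 t=3:−1/216 t=4:+1/13824 = 5/768
(3j)²=18/1001 [(4 4 4; 0 0 0)], sign=+1
Σ_t [4,4]: t=4:+1/3456 = 1/3456
(3j)²=35/1287 [(4 4 4; -4 1 3)], sign=-1
⇒ 4πI² = 7290/20449
I = (-1)√(7290/20449/(4π)) = -0.16843130
No selection rule forces the value: the integral is nonzero (none).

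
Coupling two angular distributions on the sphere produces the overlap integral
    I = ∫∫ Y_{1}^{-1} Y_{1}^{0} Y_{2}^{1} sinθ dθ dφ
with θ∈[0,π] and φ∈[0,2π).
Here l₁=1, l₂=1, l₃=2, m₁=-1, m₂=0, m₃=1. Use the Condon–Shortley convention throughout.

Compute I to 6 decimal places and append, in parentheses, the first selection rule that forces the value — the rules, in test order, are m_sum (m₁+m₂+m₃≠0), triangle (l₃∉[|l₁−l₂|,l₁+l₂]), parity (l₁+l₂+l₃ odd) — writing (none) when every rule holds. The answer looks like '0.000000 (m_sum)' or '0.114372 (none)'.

m-sum 0 ✓  L=4 even ✓  0≤2≤2 ✓
Π(2lᵢ+1) = 3×3×5 = 45
triangle coeff Δ(1,1,2) = 1/30
Σ_t [0,0]: t=0:+1/1 = 1/1
(3j)²=2/15 [(1 1 2; 0 0 0)], sign=+1
Σ_t [0,0]: t=0:+1/2 = 1/2
(3j)²=1/10 [(1 1 2; -1 0 1)], sign=-1
⇒ 4πI² = 3/5
I = (-1)√(3/5/(4π)) = -0.21850969
No selection rule forces the value: the integral is nonzero (none).

-0.218510 (none)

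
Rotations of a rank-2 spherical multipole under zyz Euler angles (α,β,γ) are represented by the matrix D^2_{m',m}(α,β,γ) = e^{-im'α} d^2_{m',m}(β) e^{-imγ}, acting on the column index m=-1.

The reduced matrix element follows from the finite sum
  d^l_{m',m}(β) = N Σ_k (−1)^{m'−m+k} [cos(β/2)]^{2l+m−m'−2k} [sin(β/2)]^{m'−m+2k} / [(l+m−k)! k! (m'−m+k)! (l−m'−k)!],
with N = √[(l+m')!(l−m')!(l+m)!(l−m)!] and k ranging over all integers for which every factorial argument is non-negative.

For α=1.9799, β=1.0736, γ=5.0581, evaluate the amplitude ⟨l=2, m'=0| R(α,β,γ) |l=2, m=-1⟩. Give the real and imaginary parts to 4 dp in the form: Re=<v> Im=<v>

Re=-0.1740 Im=0.4831

First d^2_{0,-1}(β=1.0736), then the phase factors e^{-i(0)α} and e^{-i(-1)γ}:
With c≡cos(β/2)=0.859350 and s≡sin(β/2)=0.511389, N=[2·2·1·6]^{1/2}=4.898979
k∈{0,1} keeps every argument non-negative
  k=0: (−1)^1·4.8990/(2)·0.8593^3·0.5114^1 = -0.794944
  k=1: (−1)^2·4.8990/(2)·0.8593^1·0.5114^3 = +0.281513
d^2_{0,-1}(1.0736) = -0.794944 +0.281513 = -0.513430
D = (+1.000000+0.000000i)·(-0.513430)·(+0.338866-0.940835i) = -0.173984+0.483053i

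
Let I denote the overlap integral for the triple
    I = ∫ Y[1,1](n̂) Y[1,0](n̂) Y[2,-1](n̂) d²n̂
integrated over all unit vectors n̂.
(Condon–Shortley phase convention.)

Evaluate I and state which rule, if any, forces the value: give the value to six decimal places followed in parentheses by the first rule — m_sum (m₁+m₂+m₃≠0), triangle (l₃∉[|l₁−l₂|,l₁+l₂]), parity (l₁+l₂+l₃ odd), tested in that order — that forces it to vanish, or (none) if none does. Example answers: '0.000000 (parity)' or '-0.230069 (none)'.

-0.218510 (none)

Rules hold: Σm=0, L=4 even, 0≤2≤2.
N = 3·3·5 = 45
Δ = 0!·2!·2!/5! = 1/30
Racah Σ t=0..0: t=0:+1/1 = 1/1
⇒ 3j(1 1 2; 0 0 0)² = 2/15, sgn +1
Racah Σ t=0..0: t=0:+1/2 = 1/2
⇒ 3j(1 1 2; 1 0 -1)² = 1/10, sgn -1
4πI² = N·(3j₀)²·(3jₘ)² = 3/5
I = -1·√(0.6/4π) = -0.21850969
No selection rule forces the value: the integral is nonzero (none).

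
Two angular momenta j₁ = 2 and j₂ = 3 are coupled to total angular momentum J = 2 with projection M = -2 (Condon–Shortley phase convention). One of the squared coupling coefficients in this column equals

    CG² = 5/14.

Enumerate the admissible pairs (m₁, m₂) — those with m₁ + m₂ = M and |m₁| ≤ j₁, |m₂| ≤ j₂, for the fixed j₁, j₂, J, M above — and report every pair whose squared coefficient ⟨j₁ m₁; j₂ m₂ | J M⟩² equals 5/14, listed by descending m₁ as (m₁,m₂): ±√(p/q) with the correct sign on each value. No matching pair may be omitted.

Admissible pairs with m₁+m₂ = M = -2: (-2,0), (-1,-1), (0,-2), (1,-3)
  (m₁,m₂)=(1,-3): CG² = 5/14, CG = +√(5/14)   ← matches the target
  (m₁,m₂)=(0,-2): CG² = 5/14, CG = −√(5/14)   ← matches the target
  (m₁,m₂)=(-1,-1): CG² = 3/14, CG = +√(3/14)
  (m₁,m₂)=(-2,0): CG² = 1/14, CG = −√(1/14)
Pairs with CG² = 5/14: (1,-3): +√(5/14); (0,-2): −√(5/14)

(1,-3): +√(5/14); (0,-2): −√(5/14)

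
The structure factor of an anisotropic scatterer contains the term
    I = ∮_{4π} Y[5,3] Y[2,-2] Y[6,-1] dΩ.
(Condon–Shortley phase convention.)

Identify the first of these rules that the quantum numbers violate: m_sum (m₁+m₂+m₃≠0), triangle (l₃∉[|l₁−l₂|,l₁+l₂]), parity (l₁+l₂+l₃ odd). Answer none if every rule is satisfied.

parity

Σmᵢ = 0  ✓
l₃∈[|l₁−l₂|,l₁+l₂]=[3,7], have l₃=6  ✓
Σlᵢ = 13 ⇒ odd  ✗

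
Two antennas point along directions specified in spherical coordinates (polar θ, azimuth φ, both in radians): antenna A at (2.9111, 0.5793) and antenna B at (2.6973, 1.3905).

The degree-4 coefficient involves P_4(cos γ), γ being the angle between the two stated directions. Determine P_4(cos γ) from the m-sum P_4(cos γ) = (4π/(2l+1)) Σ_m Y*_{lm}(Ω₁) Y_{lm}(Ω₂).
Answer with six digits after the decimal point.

0.527969

Addition theorem: P_4(cos γ) = (4π/9) Σ_m Y*_{lm}(Ω₁) Y_{lm}(Ω₂), m = −4…4:
  m=-4: Y*=(-0.000819, 0.000885)  Y=(0.011343, 0.009973)  product (-0.000018, 0.000002)
  m=-3: Y*=(0.002417, -0.014328)  Y=(0.046208, -0.076931)  product (-0.000991, -0.000848)
  m=-2: Y*=(0.039413, 0.090139)  Y=(-0.272178, -0.102633)  product (-0.001476, -0.028579)
  m=-1: Y*=(-0.320048, -0.209365)  Y=(-0.089117, 0.488912)  product (0.130883, -0.137817)
  m=+0: Y*=(0.635521, -0.000000)  Y=(0.190920, 0.000000)  product (0.121334, 0.000000)
  m=+1: Y*=(0.320048, -0.209365)  Y=(0.089117, 0.488912)  product (0.130883, 0.137817)
  m=+2: Y*=(0.039413, -0.090139)  Y=(-0.272178, 0.102633)  product (-0.001476, 0.028579)
  m=+3: Y*=(-0.002417, -0.014328)  Y=(-0.046208, -0.076931)  product (-0.000991, 0.000848)
  m=+4: Y*=(-0.000819, -0.000885)  Y=(0.011343, -0.009973)  product (-0.000018, -0.000002)
Σ over m = (0.378130, -0.000000); ×(4π/9) → (0.527969, -0.000000). Real part: 0.527969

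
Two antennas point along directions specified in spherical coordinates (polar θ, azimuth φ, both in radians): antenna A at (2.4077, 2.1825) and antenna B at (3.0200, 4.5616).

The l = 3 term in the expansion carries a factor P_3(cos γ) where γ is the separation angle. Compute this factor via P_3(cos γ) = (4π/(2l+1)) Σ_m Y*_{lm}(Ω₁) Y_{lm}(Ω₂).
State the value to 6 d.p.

-0.237162

Term-by-term m-sum for l=3 (normalisation 4π/7 = 1.795196):
  [-3]  conj(Y_{3,-3})(Ω₁) = (0.121000, 0.032748) ; Y_{3,-3}(Ω₂) = (0.000325, -0.000670) ; Δ = (0.000061, -0.000070)
  [-2]  conj(Y_{3,-2})(Ω₁) = (0.115898, 0.320095) ; Y_{3,-2}(Ω₂) = (0.014251, 0.004433) ; Δ = (0.000233, 0.005075)
  [-1]  conj(Y_{3,-1})(Ω₁) = (-0.218408, 0.311363) ; Y_{3,-1}(Ω₂) = (-0.023121, 0.152168) ; Δ = (-0.042330, -0.040434)
  [+0]  conj(Y_{3,0})(Ω₁) = (0.067318, -0.000000) ; Y_{3,0}(Ω₂) = (-0.713594, 0.000000) ; Δ = (-0.048038, 0.000000)
  [+1]  conj(Y_{3,1})(Ω₁) = (0.218408, 0.311363) ; Y_{3,1}(Ω₂) = (0.023121, 0.152168) ; Δ = (-0.042330, 0.040434)
  [+2]  conj(Y_{3,2})(Ω₁) = (0.115898, -0.320095) ; Y_{3,2}(Ω₂) = (0.014251, -0.004433) ; Δ = (0.000233, -0.005075)
  [+3]  conj(Y_{3,3})(Ω₁) = (-0.121000, 0.032748) ; Y_{3,3}(Ω₂) = (-0.000325, -0.000670) ; Δ = (0.000061, 0.000070)
Total Σ_m = (-0.132109, 0.000000). Multiply by 1.795196: (-0.237162, 0.000000). P_3(cos γ) = -0.237162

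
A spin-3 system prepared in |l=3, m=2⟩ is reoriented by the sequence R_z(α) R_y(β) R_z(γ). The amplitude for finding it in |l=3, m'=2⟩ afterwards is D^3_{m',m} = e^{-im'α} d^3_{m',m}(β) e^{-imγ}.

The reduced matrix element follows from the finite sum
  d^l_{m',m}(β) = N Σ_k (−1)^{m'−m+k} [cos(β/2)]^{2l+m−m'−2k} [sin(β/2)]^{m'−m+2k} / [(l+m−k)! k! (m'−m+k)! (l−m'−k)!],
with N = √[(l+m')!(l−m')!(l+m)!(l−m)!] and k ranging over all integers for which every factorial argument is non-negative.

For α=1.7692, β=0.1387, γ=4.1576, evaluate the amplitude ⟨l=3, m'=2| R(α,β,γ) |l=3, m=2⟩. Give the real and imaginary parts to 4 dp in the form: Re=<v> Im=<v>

Re=0.7277 Im=0.6290

D^3_{2,2}(1.7692,0.1387,4.1576) = e^{-i·2·1.7692}·d^3_{2,2}(0.1387)·e^{-i·2·4.1576}. Compute d first:
Half-angle: c=0.997596, s=0.069294. N=√(120·1·120·1)=120.000000
The bounds max(0,m−m')=0 and min(l+m,l−m')=1 give 2 terms
  k=0: (−1)^0·120.0000/(120)·0.9976^6·0.0693^0 = +0.985664
  k=1: (−1)^1·120.0000/(24)·0.9976^4·0.0693^2 = -0.023779
d^3_{2,2}(0.1387) = +0.985664 -0.023779 = +0.961885
D = (-0.922300+0.386476i)·(+0.961885)·(-0.445039-0.895511i) = +0.727717+0.629008i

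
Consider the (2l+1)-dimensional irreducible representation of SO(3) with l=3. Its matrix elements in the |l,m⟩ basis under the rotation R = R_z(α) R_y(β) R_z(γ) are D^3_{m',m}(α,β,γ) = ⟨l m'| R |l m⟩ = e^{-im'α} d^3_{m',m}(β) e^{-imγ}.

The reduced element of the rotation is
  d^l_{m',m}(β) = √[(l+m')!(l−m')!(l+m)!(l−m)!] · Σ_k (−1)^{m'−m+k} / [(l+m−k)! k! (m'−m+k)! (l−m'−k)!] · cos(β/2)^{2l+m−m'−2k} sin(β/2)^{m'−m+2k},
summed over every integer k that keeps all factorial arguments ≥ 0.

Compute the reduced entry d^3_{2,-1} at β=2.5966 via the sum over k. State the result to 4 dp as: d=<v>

d=0.5951

d^3_{2,-1}(β=2.5966) via the finite sum:
c=cos(2.596600/2)=0.269136, s=sin(2.596600/2)=0.963102; N=√[120·1·2·24]=75.894664
Admissible k: 0..1 (factorial args all ≥0)
  k=0: (−1)^3·75.8947/(12)·0.2691^3·0.9631^3 = -0.110145
  k=1: (−1)^4·75.8947/(24)·0.2691^1·0.9631^5 = +0.705235
d^3_{2,-1}(2.5966) = -0.110145 +0.705235 = +0.595090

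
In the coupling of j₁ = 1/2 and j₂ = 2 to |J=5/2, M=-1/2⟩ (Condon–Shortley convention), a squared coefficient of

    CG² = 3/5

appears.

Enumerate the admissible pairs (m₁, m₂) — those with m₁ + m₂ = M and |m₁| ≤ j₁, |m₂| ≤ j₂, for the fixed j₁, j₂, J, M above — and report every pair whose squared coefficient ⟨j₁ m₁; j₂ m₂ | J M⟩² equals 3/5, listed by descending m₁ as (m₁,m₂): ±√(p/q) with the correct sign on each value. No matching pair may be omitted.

(-1/2,0): +√(3/5)

Admissible pairs with m₁+m₂ = M = -1/2: (-1/2,0), (1/2,-1)
  (m₁,m₂)=(1/2,-1): CG² = 2/5, CG = +√(2/5)
  (m₁,m₂)=(-1/2,0): CG² = 3/5, CG = +√(3/5)   ← matches the target
Pairs with CG² = 3/5: (-1/2,0): +√(3/5)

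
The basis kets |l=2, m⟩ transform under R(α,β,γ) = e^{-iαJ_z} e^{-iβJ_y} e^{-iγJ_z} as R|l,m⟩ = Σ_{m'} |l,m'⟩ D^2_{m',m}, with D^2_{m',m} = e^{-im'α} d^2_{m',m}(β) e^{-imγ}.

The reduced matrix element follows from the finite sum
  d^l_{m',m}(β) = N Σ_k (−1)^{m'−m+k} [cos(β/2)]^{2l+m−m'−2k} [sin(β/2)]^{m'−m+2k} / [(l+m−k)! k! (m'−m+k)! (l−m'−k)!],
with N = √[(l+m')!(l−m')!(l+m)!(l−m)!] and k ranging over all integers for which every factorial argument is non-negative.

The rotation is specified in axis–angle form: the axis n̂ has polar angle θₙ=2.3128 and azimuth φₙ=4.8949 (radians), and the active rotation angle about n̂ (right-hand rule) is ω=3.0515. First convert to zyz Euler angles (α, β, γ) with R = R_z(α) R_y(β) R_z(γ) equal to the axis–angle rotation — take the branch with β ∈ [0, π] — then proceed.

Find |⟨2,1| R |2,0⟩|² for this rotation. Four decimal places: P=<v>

Axis–angle → zyz. n̂ = (sinθₙcosφₙ, sinθₙsinφₙ, cosθₙ) = (+0.133786, -0.724873, -0.675766), ω = 3.0515.
R = I cosω + sinω [n̂]ₓ + (1−cosω) n̂n̂ᵀ gives
  R = [-0.960220, -0.132763, -0.245667; -0.254362, +0.052807, +0.965666; -0.115232, +0.989740, -0.084476]
β = atan2(√(R₁₃²+R₂₃²), R₃₃) = 1.655374; α = atan2(R₂₃, R₁₃) mod 2π = 1.819913; γ = atan2(R₃₂, −R₃₁) mod 2π = 1.454891
Split into d^2_{1,0}(β=1.6554) × two z-phases.
With c≡cos(β/2)=0.676581 and s≡sin(β/2)=0.736368, N=[6·1·2·2]^{1/2}=4.898979
k: max(0,(0)−(1))=0 … min(2+(0),2−(1))=1
  k=0: (−1)^1·4.8990/(2)·0.6766^3·0.7364^1 = -0.558637
  k=1: (−1)^2·4.8990/(2)·0.6766^1·0.7364^3 = +0.661730
d^2_{1,0}(1.6554) = -0.558637 +0.661730 = +0.103092
|D^2_{1,0}|² = |d^2_{1,0}(β)|² = (+0.103092)² = 0.010628 (the z-rotation phases have unit modulus)

P=0.0106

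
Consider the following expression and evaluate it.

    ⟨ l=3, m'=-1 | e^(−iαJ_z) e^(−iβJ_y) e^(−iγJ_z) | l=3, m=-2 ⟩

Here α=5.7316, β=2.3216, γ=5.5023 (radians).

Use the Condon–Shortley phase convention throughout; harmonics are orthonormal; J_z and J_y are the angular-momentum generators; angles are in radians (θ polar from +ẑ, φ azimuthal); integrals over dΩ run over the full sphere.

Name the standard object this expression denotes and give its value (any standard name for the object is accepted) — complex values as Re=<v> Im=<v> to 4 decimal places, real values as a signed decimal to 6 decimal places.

This is a Wigner D-matrix element — the rotation-matrix element ⟨l m'| R(α,β,γ) |l m⟩ in the angular-momentum basis.
Split into d^3_{-1,-2}(β=2.3216) × two z-phases.
Half-angle: c=0.398606, s=0.917122. N=√(2·24·1·120)=75.894664
Admissible k: 0..1 (factorial args all ≥0)
  k=0: (−1)^1·75.8947/(24)·0.3986^5·0.9171^1 = -0.029184
  k=1: (−1)^2·75.8947/(12)·0.3986^3·0.9171^3 = +0.308989
d^3_{-1,-2}(2.3216) = -0.029184 +0.308989 = +0.279805
D = (+0.851695-0.524038i)·(+0.279805)·(+0.009026-0.999959i) = -0.144472-0.239622i

Wigner D-matrix element, Re=-0.1445 Im=-0.2396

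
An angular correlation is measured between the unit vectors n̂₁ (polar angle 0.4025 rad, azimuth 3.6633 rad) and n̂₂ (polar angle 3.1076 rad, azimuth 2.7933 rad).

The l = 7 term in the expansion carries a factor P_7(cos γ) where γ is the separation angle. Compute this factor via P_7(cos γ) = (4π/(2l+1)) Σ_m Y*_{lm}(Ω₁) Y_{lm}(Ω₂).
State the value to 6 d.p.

Term-by-term m-sum for l=7 (normalisation 4π/15 = 0.837758):
  term(m=-7) = (0.000000, -0.000000)   from Y*(Ω₁)=(0.000617, 0.000346), Y(Ω₂)=(0.000000, -0.000000)
  term(m=-6) = (-0.000000, 0.000000)   from Y*(Ω₁)=(-0.006219, 0.000071), Y(Ω₂)=(0.000000, -0.000000)
  term(m=-5) = (-0.000000, -0.000000)   from Y*(Ω₁)=(0.029162, -0.017207), Y(Ω₂)=(0.000000, -0.000000)
  term(m=-4) = (0.000001, 0.000000)   from Y*(Ω₁)=(-0.062798, 0.110694), Y(Ω₂)=(-0.000002, -0.000010)
  term(m=-3) = (-0.000098, 0.000058)   from Y*(Ω₁)=(-0.001872, -0.329888), Y(Ω₂)=(-0.000174, -0.000300)
  term(m=-2) = (0.000782, -0.004579)   from Y*(Ω₁)=(0.270815, 0.464994), Y(Ω₂)=(-0.006622, -0.005539)
  term(m=-1) = (0.032939, 0.039043)   from Y*(Ω₁)=(-0.321259, -0.184670), Y(Ω₂)=(-0.129575, -0.047048)
  term(m=+0) = (0.317964, 0.000000)   from Y*(Ω₁)=(-0.295796, -0.000000), Y(Ω₂)=(-1.074945, 0.000000)
  term(m=+1) = (0.032939, -0.039043)   from Y*(Ω₁)=(0.321259, -0.184670), Y(Ω₂)=(0.129575, -0.047048)
  term(m=+2) = (0.000782, 0.004579)   from Y*(Ω₁)=(0.270815, -0.464994), Y(Ω₂)=(-0.006622, 0.005539)
  term(m=+3) = (-0.000098, -0.000058)   from Y*(Ω₁)=(0.001872, -0.329888), Y(Ω₂)=(0.000174, -0.000300)
  term(m=+4) = (0.000001, -0.000000)   from Y*(Ω₁)=(-0.062798, -0.110694), Y(Ω₂)=(-0.000002, 0.000010)
  term(m=+5) = (-0.000000, 0.000000)   from Y*(Ω₁)=(-0.029162, -0.017207), Y(Ω₂)=(-0.000000, -0.000000)
  term(m=+6) = (-0.000000, -0.000000)   from Y*(Ω₁)=(-0.006219, -0.000071), Y(Ω₂)=(0.000000, 0.000000)
  term(m=+7) = (0.000000, 0.000000)   from Y*(Ω₁)=(-0.000617, 0.000346), Y(Ω₂)=(-0.000000, -0.000000)
Accumulated sum (0.385212, 0.000000); after 4π/(2l+1) scaling, (0.322714, 0.000000) ⇒ P_7 = 0.322714

0.322714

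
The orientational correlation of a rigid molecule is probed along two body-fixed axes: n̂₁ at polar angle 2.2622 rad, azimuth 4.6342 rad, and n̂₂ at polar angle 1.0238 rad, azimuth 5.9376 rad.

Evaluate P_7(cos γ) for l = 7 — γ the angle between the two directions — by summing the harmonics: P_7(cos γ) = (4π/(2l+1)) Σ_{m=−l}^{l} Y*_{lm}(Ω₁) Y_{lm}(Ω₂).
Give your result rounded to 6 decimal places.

Term-by-term m-sum for l=7 (normalisation 4π/15 = 0.837758):
  m=-7: (0.04190 + 0.06875j) × (-0.12436 + 0.10962j) = -0.01275 - 0.00396j  (running Σ = -0.01275 - 0.00396j)
  m=-6: (0.22239 - 0.11272j) × (-0.18200 + 0.33101j) = -0.00316 + 0.09413j  (running Σ = -0.01591 + 0.09017j)
  m=-5: (-0.16255 - 0.39440j) × (-0.06568 + 0.41455j) = 0.17418 - 0.04148j  (running Σ = 0.15827 + 0.04869j)
  m=-4: (-0.35832 + 0.11587j) × (0.01967 + 0.10313j) = -0.01900 - 0.03467j  (running Σ = 0.13927 + 0.01402j)
  m=-3: (-0.00231 - 0.00966j) × (-0.15400 - 0.26042j) = -0.00216 + 0.00209j  (running Σ = 0.13711 + 0.01610j)
  m=-2: (-0.35585 + 0.05611j) × (-0.19634 - 0.16243j) = 0.07898 + 0.04679j  (running Σ = 0.21609 + 0.06289j)
  m=-1: (0.01193 + 0.15228j) × (0.19444 + 0.07000j) = -0.00834 + 0.03044j  (running Σ = 0.20775 + 0.09334j)
  m=0: (-0.31997 + 0.00000j) × (0.28386 + 0.00000j) = -0.09083 + 0.00000j  (running Σ = 0.11692 + 0.09334j)
  m=1: (-0.01193 + 0.15228j) × (-0.19444 + 0.07000j) = -0.00834 - 0.03044j  (running Σ = 0.10858 + 0.06289j)
  m=2: (-0.35585 - 0.05611j) × (-0.19634 + 0.16243j) = 0.07898 - 0.04679j  (running Σ = 0.18756 + 0.01610j)
  m=3: (0.00231 - 0.00966j) × (0.15400 - 0.26042j) = -0.00216 - 0.00209j  (running Σ = 0.18540 + 0.01402j)
  m=4: (-0.35832 - 0.11587j) × (0.01967 - 0.10313j) = -0.01900 + 0.03467j  (running Σ = 0.16641 + 0.04869j)
  m=5: (0.16255 - 0.39440j) × (0.06568 + 0.41455j) = 0.17418 + 0.04148j  (running Σ = 0.34058 + 0.09017j)
  m=6: (0.22239 + 0.11272j) × (-0.18200 - 0.33101j) = -0.00316 - 0.09413j  (running Σ = 0.33742 - 0.00396j)
  m=7: (-0.04190 + 0.06875j) × (0.12436 + 0.10962j) = -0.01275 + 0.00396j  (running Σ = 0.32467 + 0.00000j)
Total Σ_m = 0.32467 + 0.00000j. Multiply by 0.837758: 0.27200 + 0.00000j. P_7(cos γ) = 0.271998

0.271998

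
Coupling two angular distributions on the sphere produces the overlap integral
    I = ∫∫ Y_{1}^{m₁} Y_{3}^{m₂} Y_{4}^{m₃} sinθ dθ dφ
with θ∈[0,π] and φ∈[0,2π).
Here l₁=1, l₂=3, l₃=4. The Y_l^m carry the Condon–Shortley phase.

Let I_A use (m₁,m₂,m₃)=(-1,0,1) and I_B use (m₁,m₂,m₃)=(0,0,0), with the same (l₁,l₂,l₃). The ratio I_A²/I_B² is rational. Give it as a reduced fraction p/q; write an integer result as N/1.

5/8

l's match ⇒ only the (l;m) 3-j factors differ between A and B.
A: triangle coeff Δ(1,3,4) = 1/252; Σ_t [0,0]: t=0:+1/72 = 1/72; (3j)²=5/126 [(1 3 4; -1 0 1)], sign=-1
B: triangle coeff Δ(1,3,4) = 1/252; Σ_t [0,0]: t=0:+1/36 = 1/36; (3j)²=4/63 [(1 3 4; 0 0 0)], sign=+1
I_A²/I_B² = (5/126)/(4/63) = 5/8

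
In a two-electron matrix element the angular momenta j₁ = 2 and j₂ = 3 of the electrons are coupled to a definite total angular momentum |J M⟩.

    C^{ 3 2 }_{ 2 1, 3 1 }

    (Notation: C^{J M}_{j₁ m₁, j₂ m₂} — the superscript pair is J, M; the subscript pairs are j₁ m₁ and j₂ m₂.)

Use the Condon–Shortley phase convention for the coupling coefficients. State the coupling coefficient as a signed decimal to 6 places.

triangle: 2!*2!*4!/9! = 96/362880
(j±m)!: 3!*1!*4!*2!*5!*1! = 34560
prefactor² = (2J+1)*Δ*N² = 64
  k=0: +1/(0!*2!*1!*4!*1!*0!) = 1/48
  k=1: −1/(1!*1!*0!*3!*2!*1!) = -1/12
Σ = -1/16  ⇒  CG² = 64*(-1/16)² = 1/4
CG = −√(1/4) = -0.500000

−√(1/4) ≈ -0.500000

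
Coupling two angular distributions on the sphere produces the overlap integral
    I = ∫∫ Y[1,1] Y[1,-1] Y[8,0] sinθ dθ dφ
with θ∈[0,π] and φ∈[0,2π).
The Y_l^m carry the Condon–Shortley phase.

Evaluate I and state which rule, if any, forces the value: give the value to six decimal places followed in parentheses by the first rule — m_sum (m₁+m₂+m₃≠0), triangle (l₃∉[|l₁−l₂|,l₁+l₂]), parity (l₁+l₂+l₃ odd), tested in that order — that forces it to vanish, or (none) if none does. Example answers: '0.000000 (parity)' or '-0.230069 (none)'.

triangle: need 0≤l₃≤2, have 8; I=0

0.000000 (triangle)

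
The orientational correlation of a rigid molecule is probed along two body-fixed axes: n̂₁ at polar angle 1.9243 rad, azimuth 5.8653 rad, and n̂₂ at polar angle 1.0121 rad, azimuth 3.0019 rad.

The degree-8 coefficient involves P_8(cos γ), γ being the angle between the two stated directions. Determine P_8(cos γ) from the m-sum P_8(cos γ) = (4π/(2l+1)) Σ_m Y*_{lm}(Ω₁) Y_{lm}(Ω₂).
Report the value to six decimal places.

-0.162596

Term-by-term m-sum for l=8 (normalisation 4π/17 = 0.739198):
  term(m=-8) = -0.02595 - 0.03380j   from Y*(Ω₁)=-0.30306 + 0.06190j, Y(Ω₂)=0.06032 + 0.12385j
  term(m=-7) = -0.05783 - 0.14625j   from Y*(Ω₁)=0.44591 + 0.09803j, Y(Ω₂)=-0.19249 - 0.28567j
  term(m=-6) = -0.00904 - 0.09164j   from Y*(Ω₁)=-0.16491 - 0.12132j, Y(Ω₂)=0.30085 + 0.33440j
  term(m=-5) = -0.01010 + 0.05555j   from Y*(Ω₁)=-0.12193 - 0.21363j, Y(Ω₂)=-0.17579 - 0.14760j
  term(m=-4) = 0.02812 - 0.05705j   from Y*(Ω₁)=0.03116 + 0.30829j, Y(Ω₂)=-0.17405 - 0.10882j
  term(m=-3) = -0.02578 + 0.02845j   from Y*(Ω₁)=-0.03459 + 0.10537j, Y(Ω₂)=0.31626 + 0.14088j
  term(m=-2) = 0.00992 - 0.00617j   from Y*(Ω₁)=0.21839 - 0.24158j, Y(Ω₂)=0.03448 + 0.00989j
  term(m=-1) = -0.01676 + 0.00479j   from Y*(Ω₁)=0.04591 - 0.02039j, Y(Ω₂)=-0.34352 - 0.04830j
  term(m=+0) = -0.00513 + 0.00000j   from Y*(Ω₁)=-0.32548 + 0.00000j, Y(Ω₂)=0.01575 + 0.00000j
  term(m=+1) = -0.01676 - 0.00479j   from Y*(Ω₁)=-0.04591 - 0.02039j, Y(Ω₂)=0.34352 - 0.04830j
  term(m=+2) = 0.00992 + 0.00617j   from Y*(Ω₁)=0.21839 + 0.24158j, Y(Ω₂)=0.03448 - 0.00989j
  term(m=+3) = -0.02578 - 0.02845j   from Y*(Ω₁)=0.03459 + 0.10537j, Y(Ω₂)=-0.31626 + 0.14088j
  term(m=+4) = 0.02812 + 0.05705j   from Y*(Ω₁)=0.03116 - 0.30829j, Y(Ω₂)=-0.17405 + 0.10882j
  term(m=+5) = -0.01010 - 0.05555j   from Y*(Ω₁)=0.12193 - 0.21363j, Y(Ω₂)=0.17579 - 0.14760j
  term(m=+6) = -0.00904 + 0.09164j   from Y*(Ω₁)=-0.16491 + 0.12132j, Y(Ω₂)=0.30085 - 0.33440j
  term(m=+7) = -0.05783 + 0.14625j   from Y*(Ω₁)=-0.44591 + 0.09803j, Y(Ω₂)=0.19249 - 0.28567j
  term(m=+8) = -0.02595 + 0.03380j   from Y*(Ω₁)=-0.30306 - 0.06190j, Y(Ω₂)=0.06032 - 0.12385j
Σ over m = -0.21996 - 0.00000j; ×(4π/17) → -0.16260 - 0.00000j. Real part: -0.162596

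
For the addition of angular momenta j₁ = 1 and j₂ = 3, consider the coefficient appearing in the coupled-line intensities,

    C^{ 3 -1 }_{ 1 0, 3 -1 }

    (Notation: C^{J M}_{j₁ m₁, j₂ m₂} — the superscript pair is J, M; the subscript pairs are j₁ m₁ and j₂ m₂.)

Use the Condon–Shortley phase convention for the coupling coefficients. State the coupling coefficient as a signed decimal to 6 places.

j₁+j₂−J=1  J+j₁−j₂=1  J−j₁+j₂=5  j₁+j₂+J+1=8
(j₁±m₁, j₂±m₂, J±M) = (1,1,2,4,2,4)
P² = 48
sum k=0..1:
  [0] +1/12 = 1/12
  [1] −1/24 = -1/24
S = 1/24
C² = P²·S² = 1/12 ; C = +0.288675

+0.288675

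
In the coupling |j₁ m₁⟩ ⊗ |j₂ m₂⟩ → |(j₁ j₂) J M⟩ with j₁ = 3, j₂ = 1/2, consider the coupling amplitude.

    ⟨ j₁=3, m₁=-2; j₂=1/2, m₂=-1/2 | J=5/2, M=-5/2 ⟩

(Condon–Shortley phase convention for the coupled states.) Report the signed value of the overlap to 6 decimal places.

+0.377964

√[6·1!5!0!/7! · 1!5!0!1!0!5!] = √(14400/7)
  +(−1)^0/∏(0,1,5,0,0,0)! = 1/120  (running 1/120)
⟨..|..⟩ = √(14400/7)·(1/120) = +0.377964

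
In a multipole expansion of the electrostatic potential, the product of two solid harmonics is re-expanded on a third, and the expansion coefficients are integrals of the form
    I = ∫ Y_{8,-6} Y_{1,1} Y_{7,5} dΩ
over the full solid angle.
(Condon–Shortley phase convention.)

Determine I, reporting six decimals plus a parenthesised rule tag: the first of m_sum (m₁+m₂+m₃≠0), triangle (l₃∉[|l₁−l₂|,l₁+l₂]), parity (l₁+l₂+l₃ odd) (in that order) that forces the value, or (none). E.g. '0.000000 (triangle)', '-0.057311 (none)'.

0.291881 (none)

m-sum 0 ✓  L=16 even ✓  7≤7≤9 ✓
Π(2lᵢ+1) = 17×3×15 = 765
triangle coeff Δ(8,1,7) = 1/2040
Σ_t [1,1]: t=1:−1/25401600 = -1/25401600
(3j)²=8/255 [(8 1 7; 0 0 0)], sign=+1
Σ_t [2,2]: t=2:+1/1916006400 = 1/1916006400
(3j)²=91/2040 [(8 1 7; -6 1 5)], sign=+1
⇒ 4πI² = 91/85
I = (+1)√(91/85/(4π)) = 0.29188132
No selection rule forces the value: the integral is nonzero (none).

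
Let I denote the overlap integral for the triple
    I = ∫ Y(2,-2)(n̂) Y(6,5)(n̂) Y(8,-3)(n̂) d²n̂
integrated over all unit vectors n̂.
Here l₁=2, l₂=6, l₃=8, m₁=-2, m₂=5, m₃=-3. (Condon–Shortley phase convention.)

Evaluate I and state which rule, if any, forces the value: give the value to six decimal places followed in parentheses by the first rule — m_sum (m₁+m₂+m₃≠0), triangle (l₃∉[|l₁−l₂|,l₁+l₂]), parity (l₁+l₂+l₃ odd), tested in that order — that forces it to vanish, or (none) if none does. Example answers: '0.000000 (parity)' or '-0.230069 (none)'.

Checks pass: Σm=0; 16 even; l₃=8∈[4,8].
(2·2+1)(2·6+1)(2·8+1) = 1105
Δ: 0! 4! 12! / 17! → 1/30940
sum: t=0:+1/2073600 = 1/2073600
3j²(2 6 8; 0 0 0) = Δ·Π!·Σ² = 28/1105  (sign +1)
sum: t=0:+1/958003200 = 1/958003200
3j²(2 6 8; -2 5 -3) = Δ·Π!·Σ² = 1/6188  (sign -1)
combine: 4πI² = 1105·28/1105·1/6188 = 1/221
take √, sign -1: I = -0.01897575
No selection rule forces the value: the integral is nonzero (none).

-0.018976 (none)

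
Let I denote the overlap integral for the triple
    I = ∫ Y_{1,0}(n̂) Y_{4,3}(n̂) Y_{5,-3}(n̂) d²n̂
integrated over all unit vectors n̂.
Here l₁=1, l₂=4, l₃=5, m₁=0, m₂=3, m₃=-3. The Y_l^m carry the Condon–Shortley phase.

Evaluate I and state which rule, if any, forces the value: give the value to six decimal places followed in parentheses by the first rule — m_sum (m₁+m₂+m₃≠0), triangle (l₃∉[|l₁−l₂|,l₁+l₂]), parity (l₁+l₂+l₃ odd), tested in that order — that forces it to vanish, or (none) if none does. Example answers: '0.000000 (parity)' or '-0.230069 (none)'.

-0.196426 (none)

Rules hold: Σm=0, L=10 even, 3≤5≤5.
N = 3·9·11 = 297
Δ = 0!·2!·8!/11! = 1/495
Racah Σ t=0..0: t=0:+1/576 = 1/576
⇒ 3j(1 4 5; 0 0 0)² = 5/99, sgn -1
Racah Σ t=0..0: t=0:+1/5040 = 1/5040
⇒ 3j(1 4 5; 0 3 -3)² = 16/495, sgn +1
4πI² = N·(3j₀)²·(3jₘ)² = 16/33
I = -1·√(0.484848/4π) = -0.19642560
No selection rule forces the value: the integral is nonzero (none).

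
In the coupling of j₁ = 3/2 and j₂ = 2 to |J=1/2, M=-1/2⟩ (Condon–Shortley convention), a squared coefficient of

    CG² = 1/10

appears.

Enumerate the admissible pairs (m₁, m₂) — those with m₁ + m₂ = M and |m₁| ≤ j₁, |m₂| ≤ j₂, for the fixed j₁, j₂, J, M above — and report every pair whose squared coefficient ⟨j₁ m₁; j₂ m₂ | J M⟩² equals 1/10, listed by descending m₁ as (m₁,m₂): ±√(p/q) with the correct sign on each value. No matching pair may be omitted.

Admissible pairs with m₁+m₂ = M = -1/2: (-3/2,1), (-1/2,0), (1/2,-1), (3/2,-2)
  (m₁,m₂)=(3/2,-2): CG² = 2/5, CG = +√(2/5)
  (m₁,m₂)=(1/2,-1): CG² = 3/10, CG = −√(3/10)
  (m₁,m₂)=(-1/2,0): CG² = 1/5, CG = +√(1/5)
  (m₁,m₂)=(-3/2,1): CG² = 1/10, CG = −√(1/10)   ← matches the target
Pairs with CG² = 1/10: (-3/2,1): −√(1/10)

(-3/2,1): −√(1/10)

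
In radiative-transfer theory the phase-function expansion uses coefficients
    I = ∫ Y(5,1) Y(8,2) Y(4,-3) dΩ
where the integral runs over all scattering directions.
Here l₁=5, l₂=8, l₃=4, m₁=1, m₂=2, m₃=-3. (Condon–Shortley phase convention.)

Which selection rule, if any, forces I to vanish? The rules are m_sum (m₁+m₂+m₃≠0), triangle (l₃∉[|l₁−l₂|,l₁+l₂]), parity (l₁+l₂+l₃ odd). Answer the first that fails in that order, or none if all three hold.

m₁+m₂+m₃ = 1 + 2 − 3 = 0  ✓
triangle: |5−8|=3 ≤ l₃=4 ≤ 5+8=13  ✓
parity: l₁+l₂+l₃ = 17 is odd  ✗

parity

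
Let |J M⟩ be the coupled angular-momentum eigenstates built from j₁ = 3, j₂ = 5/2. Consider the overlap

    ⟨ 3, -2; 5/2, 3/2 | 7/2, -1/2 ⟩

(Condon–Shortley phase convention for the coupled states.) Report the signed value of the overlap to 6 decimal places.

√[8·2!4!3!/10! · 1!5!4!1!3!4!] = √(9216/35)
  +(−1)^1/∏(1,1,4,3,0,0)! = -1/144  (running -1/144)
  +(−1)^2/∏(2,0,3,2,1,1)! = 1/24  (running 5/144)
⟨..|..⟩ = √(9216/35)·(5/144) = +0.563436

+0.563436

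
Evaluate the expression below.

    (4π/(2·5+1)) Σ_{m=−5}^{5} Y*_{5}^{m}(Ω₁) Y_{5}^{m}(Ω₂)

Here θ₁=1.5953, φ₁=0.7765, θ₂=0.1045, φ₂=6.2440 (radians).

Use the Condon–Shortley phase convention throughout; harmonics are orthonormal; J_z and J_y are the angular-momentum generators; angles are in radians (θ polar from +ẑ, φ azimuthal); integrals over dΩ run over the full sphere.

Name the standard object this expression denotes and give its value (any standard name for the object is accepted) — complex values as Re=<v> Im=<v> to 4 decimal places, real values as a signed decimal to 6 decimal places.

This sum is the spherical-harmonic addition theorem: it equals the Legendre polynomial P_l(cos γ) of the angle γ between the two directions.
Addition theorem: P_5(cos γ) = (4π/11) Σ_m Y*_{lm}(Ω₁) Y_{lm}(Ω₂), m = −5…5:
  term(m=-5) = -0.00000 - 0.00000j   from Y*(Ω₁)=-0.34195 - 0.31280j, Y(Ω₂)=0.00001 + 0.00000j
  term(m=-4) = 0.00001 + 0.00000j   from Y*(Ω₁)=0.03589 - 0.00128j, Y(Ω₂)=0.00017 + 0.00003j
  term(m=-3) = 0.00082 - 0.00068j   from Y*(Ω₁)=0.23650 - 0.24948j, Y(Ω₂)=0.00308 + 0.00036j
  term(m=-2) = -0.00009 + 0.00149j   from Y*(Ω₁)=0.00074 + 0.04142j, Y(Ω₂)=0.03597 + 0.00282j
  term(m=-1) = 0.05596 + 0.05946j   from Y*(Ω₁)=0.22649 + 0.22250j, Y(Ω₂)=0.25698 + 0.01007j
  term(m=+0) = -0.03688 + 0.00000j   from Y*(Ω₁)=-0.04286 + 0.00000j, Y(Ω₂)=0.86050 + 0.00000j
  term(m=+1) = 0.05596 - 0.05946j   from Y*(Ω₁)=-0.22649 + 0.22250j, Y(Ω₂)=-0.25698 + 0.01007j
  term(m=+2) = -0.00009 - 0.00149j   from Y*(Ω₁)=0.00074 - 0.04142j, Y(Ω₂)=0.03597 - 0.00282j
  term(m=+3) = 0.00082 + 0.00068j   from Y*(Ω₁)=-0.23650 - 0.24948j, Y(Ω₂)=-0.00308 + 0.00036j
  term(m=+4) = 0.00001 - 0.00000j   from Y*(Ω₁)=0.03589 + 0.00128j, Y(Ω₂)=0.00017 - 0.00003j
  term(m=+5) = -0.00000 + 0.00000j   from Y*(Ω₁)=0.34195 - 0.31280j, Y(Ω₂)=-0.00001 + 0.00000j
Σ over m = 0.07651 + 0.00000j; ×(4π/11) → 0.08740 + 0.00000j. Real part: 0.087403

Legendre polynomial (addition theorem), +0.087403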